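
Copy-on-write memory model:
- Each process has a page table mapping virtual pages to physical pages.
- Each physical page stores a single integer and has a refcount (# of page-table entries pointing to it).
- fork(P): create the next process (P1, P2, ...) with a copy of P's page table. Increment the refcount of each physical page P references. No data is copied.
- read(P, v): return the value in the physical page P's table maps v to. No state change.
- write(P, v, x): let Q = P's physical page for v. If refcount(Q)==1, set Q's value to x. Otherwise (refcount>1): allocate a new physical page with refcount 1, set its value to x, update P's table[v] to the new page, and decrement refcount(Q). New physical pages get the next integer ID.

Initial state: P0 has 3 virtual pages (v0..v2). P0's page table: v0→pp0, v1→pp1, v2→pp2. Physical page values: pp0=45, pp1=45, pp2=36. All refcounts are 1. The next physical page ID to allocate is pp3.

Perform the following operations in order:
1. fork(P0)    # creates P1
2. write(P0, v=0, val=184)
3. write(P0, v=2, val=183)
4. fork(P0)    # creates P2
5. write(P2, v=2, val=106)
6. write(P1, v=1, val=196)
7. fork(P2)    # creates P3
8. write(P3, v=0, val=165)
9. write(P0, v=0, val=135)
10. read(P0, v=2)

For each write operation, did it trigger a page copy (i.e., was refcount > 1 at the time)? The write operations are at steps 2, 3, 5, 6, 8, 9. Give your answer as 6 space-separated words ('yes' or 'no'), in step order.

Op 1: fork(P0) -> P1. 3 ppages; refcounts: pp0:2 pp1:2 pp2:2
Op 2: write(P0, v0, 184). refcount(pp0)=2>1 -> COPY to pp3. 4 ppages; refcounts: pp0:1 pp1:2 pp2:2 pp3:1
Op 3: write(P0, v2, 183). refcount(pp2)=2>1 -> COPY to pp4. 5 ppages; refcounts: pp0:1 pp1:2 pp2:1 pp3:1 pp4:1
Op 4: fork(P0) -> P2. 5 ppages; refcounts: pp0:1 pp1:3 pp2:1 pp3:2 pp4:2
Op 5: write(P2, v2, 106). refcount(pp4)=2>1 -> COPY to pp5. 6 ppages; refcounts: pp0:1 pp1:3 pp2:1 pp3:2 pp4:1 pp5:1
Op 6: write(P1, v1, 196). refcount(pp1)=3>1 -> COPY to pp6. 7 ppages; refcounts: pp0:1 pp1:2 pp2:1 pp3:2 pp4:1 pp5:1 pp6:1
Op 7: fork(P2) -> P3. 7 ppages; refcounts: pp0:1 pp1:3 pp2:1 pp3:3 pp4:1 pp5:2 pp6:1
Op 8: write(P3, v0, 165). refcount(pp3)=3>1 -> COPY to pp7. 8 ppages; refcounts: pp0:1 pp1:3 pp2:1 pp3:2 pp4:1 pp5:2 pp6:1 pp7:1
Op 9: write(P0, v0, 135). refcount(pp3)=2>1 -> COPY to pp8. 9 ppages; refcounts: pp0:1 pp1:3 pp2:1 pp3:1 pp4:1 pp5:2 pp6:1 pp7:1 pp8:1
Op 10: read(P0, v2) -> 183. No state change.

yes yes yes yes yes yes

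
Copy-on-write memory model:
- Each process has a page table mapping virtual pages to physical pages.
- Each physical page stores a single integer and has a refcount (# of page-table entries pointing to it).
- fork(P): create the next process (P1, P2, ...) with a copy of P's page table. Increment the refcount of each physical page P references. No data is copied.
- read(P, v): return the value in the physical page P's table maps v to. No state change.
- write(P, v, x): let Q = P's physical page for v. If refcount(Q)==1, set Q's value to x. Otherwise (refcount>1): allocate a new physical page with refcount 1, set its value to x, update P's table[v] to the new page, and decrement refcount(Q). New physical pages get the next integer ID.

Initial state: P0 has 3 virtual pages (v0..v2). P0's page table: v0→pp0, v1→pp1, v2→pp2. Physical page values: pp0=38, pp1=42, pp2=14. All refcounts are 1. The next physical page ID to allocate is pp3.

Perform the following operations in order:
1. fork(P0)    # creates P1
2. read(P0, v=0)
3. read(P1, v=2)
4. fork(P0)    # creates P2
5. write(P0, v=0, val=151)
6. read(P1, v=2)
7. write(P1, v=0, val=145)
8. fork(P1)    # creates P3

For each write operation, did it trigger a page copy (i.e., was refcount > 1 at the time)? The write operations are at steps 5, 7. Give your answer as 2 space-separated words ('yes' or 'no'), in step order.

Op 1: fork(P0) -> P1. 3 ppages; refcounts: pp0:2 pp1:2 pp2:2
Op 2: read(P0, v0) -> 38. No state change.
Op 3: read(P1, v2) -> 14. No state change.
Op 4: fork(P0) -> P2. 3 ppages; refcounts: pp0:3 pp1:3 pp2:3
Op 5: write(P0, v0, 151). refcount(pp0)=3>1 -> COPY to pp3. 4 ppages; refcounts: pp0:2 pp1:3 pp2:3 pp3:1
Op 6: read(P1, v2) -> 14. No state change.
Op 7: write(P1, v0, 145). refcount(pp0)=2>1 -> COPY to pp4. 5 ppages; refcounts: pp0:1 pp1:3 pp2:3 pp3:1 pp4:1
Op 8: fork(P1) -> P3. 5 ppages; refcounts: pp0:1 pp1:4 pp2:4 pp3:1 pp4:2

yes yes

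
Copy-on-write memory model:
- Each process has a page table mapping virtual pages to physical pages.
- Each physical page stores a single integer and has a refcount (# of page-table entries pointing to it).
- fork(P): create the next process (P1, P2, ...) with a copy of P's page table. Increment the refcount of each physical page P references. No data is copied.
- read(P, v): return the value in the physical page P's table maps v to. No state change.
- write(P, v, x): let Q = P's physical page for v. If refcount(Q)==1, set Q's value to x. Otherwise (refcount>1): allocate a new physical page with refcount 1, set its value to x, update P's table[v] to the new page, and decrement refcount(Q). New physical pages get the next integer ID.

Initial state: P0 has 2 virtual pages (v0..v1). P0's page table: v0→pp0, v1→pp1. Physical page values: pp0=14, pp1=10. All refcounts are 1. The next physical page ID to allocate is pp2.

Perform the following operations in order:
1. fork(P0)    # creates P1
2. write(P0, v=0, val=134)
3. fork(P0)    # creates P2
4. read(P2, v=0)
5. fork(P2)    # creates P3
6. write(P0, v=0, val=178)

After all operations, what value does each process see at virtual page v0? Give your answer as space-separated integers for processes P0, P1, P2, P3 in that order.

Answer: 178 14 134 134

Derivation:
Op 1: fork(P0) -> P1. 2 ppages; refcounts: pp0:2 pp1:2
Op 2: write(P0, v0, 134). refcount(pp0)=2>1 -> COPY to pp2. 3 ppages; refcounts: pp0:1 pp1:2 pp2:1
Op 3: fork(P0) -> P2. 3 ppages; refcounts: pp0:1 pp1:3 pp2:2
Op 4: read(P2, v0) -> 134. No state change.
Op 5: fork(P2) -> P3. 3 ppages; refcounts: pp0:1 pp1:4 pp2:3
Op 6: write(P0, v0, 178). refcount(pp2)=3>1 -> COPY to pp3. 4 ppages; refcounts: pp0:1 pp1:4 pp2:2 pp3:1
P0: v0 -> pp3 = 178
P1: v0 -> pp0 = 14
P2: v0 -> pp2 = 134
P3: v0 -> pp2 = 134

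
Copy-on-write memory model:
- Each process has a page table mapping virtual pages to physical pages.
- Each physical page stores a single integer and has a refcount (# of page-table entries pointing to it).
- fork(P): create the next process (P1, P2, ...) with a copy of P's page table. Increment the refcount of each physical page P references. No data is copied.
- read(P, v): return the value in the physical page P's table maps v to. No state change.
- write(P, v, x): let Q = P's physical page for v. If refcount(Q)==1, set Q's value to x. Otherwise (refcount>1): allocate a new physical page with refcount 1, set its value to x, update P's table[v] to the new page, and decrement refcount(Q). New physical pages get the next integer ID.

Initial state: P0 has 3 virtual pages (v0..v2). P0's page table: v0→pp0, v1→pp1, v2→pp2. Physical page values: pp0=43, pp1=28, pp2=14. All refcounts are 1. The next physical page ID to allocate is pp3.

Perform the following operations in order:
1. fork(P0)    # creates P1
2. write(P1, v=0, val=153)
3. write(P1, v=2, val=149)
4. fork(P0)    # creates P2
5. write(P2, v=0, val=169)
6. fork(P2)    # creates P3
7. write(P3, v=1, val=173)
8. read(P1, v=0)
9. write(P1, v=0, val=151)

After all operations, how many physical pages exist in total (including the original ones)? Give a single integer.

Answer: 7

Derivation:
Op 1: fork(P0) -> P1. 3 ppages; refcounts: pp0:2 pp1:2 pp2:2
Op 2: write(P1, v0, 153). refcount(pp0)=2>1 -> COPY to pp3. 4 ppages; refcounts: pp0:1 pp1:2 pp2:2 pp3:1
Op 3: write(P1, v2, 149). refcount(pp2)=2>1 -> COPY to pp4. 5 ppages; refcounts: pp0:1 pp1:2 pp2:1 pp3:1 pp4:1
Op 4: fork(P0) -> P2. 5 ppages; refcounts: pp0:2 pp1:3 pp2:2 pp3:1 pp4:1
Op 5: write(P2, v0, 169). refcount(pp0)=2>1 -> COPY to pp5. 6 ppages; refcounts: pp0:1 pp1:3 pp2:2 pp3:1 pp4:1 pp5:1
Op 6: fork(P2) -> P3. 6 ppages; refcounts: pp0:1 pp1:4 pp2:3 pp3:1 pp4:1 pp5:2
Op 7: write(P3, v1, 173). refcount(pp1)=4>1 -> COPY to pp6. 7 ppages; refcounts: pp0:1 pp1:3 pp2:3 pp3:1 pp4:1 pp5:2 pp6:1
Op 8: read(P1, v0) -> 153. No state change.
Op 9: write(P1, v0, 151). refcount(pp3)=1 -> write in place. 7 ppages; refcounts: pp0:1 pp1:3 pp2:3 pp3:1 pp4:1 pp5:2 pp6:1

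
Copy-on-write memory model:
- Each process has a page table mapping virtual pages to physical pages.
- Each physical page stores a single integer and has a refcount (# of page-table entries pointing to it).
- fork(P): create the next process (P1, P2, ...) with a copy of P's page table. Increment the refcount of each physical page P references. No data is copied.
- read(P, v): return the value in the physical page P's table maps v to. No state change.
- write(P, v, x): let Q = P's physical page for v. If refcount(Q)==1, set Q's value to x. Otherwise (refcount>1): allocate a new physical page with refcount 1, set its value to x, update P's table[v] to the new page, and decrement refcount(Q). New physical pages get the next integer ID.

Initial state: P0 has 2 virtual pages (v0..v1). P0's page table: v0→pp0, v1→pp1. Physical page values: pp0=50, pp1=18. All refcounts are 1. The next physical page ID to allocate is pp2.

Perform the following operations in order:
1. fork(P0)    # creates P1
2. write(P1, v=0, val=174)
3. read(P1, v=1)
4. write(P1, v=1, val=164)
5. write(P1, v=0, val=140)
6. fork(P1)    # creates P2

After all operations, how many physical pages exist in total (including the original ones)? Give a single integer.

Answer: 4

Derivation:
Op 1: fork(P0) -> P1. 2 ppages; refcounts: pp0:2 pp1:2
Op 2: write(P1, v0, 174). refcount(pp0)=2>1 -> COPY to pp2. 3 ppages; refcounts: pp0:1 pp1:2 pp2:1
Op 3: read(P1, v1) -> 18. No state change.
Op 4: write(P1, v1, 164). refcount(pp1)=2>1 -> COPY to pp3. 4 ppages; refcounts: pp0:1 pp1:1 pp2:1 pp3:1
Op 5: write(P1, v0, 140). refcount(pp2)=1 -> write in place. 4 ppages; refcounts: pp0:1 pp1:1 pp2:1 pp3:1
Op 6: fork(P1) -> P2. 4 ppages; refcounts: pp0:1 pp1:1 pp2:2 pp3:2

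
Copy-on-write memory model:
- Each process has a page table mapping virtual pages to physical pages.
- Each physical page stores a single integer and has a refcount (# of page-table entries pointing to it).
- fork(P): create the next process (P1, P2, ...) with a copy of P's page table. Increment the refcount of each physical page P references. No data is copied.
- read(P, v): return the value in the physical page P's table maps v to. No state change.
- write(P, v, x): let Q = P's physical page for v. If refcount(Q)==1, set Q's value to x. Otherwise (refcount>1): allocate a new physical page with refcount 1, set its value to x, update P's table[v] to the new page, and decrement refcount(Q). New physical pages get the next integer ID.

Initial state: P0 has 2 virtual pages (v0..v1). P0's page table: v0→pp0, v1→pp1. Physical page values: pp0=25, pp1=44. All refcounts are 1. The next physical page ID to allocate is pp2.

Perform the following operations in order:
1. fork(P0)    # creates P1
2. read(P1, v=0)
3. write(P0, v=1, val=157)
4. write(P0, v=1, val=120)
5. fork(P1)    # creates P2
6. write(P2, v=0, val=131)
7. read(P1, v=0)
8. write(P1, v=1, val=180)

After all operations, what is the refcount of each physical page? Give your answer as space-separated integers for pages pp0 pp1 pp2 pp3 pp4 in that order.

Op 1: fork(P0) -> P1. 2 ppages; refcounts: pp0:2 pp1:2
Op 2: read(P1, v0) -> 25. No state change.
Op 3: write(P0, v1, 157). refcount(pp1)=2>1 -> COPY to pp2. 3 ppages; refcounts: pp0:2 pp1:1 pp2:1
Op 4: write(P0, v1, 120). refcount(pp2)=1 -> write in place. 3 ppages; refcounts: pp0:2 pp1:1 pp2:1
Op 5: fork(P1) -> P2. 3 ppages; refcounts: pp0:3 pp1:2 pp2:1
Op 6: write(P2, v0, 131). refcount(pp0)=3>1 -> COPY to pp3. 4 ppages; refcounts: pp0:2 pp1:2 pp2:1 pp3:1
Op 7: read(P1, v0) -> 25. No state change.
Op 8: write(P1, v1, 180). refcount(pp1)=2>1 -> COPY to pp4. 5 ppages; refcounts: pp0:2 pp1:1 pp2:1 pp3:1 pp4:1

Answer: 2 1 1 1 1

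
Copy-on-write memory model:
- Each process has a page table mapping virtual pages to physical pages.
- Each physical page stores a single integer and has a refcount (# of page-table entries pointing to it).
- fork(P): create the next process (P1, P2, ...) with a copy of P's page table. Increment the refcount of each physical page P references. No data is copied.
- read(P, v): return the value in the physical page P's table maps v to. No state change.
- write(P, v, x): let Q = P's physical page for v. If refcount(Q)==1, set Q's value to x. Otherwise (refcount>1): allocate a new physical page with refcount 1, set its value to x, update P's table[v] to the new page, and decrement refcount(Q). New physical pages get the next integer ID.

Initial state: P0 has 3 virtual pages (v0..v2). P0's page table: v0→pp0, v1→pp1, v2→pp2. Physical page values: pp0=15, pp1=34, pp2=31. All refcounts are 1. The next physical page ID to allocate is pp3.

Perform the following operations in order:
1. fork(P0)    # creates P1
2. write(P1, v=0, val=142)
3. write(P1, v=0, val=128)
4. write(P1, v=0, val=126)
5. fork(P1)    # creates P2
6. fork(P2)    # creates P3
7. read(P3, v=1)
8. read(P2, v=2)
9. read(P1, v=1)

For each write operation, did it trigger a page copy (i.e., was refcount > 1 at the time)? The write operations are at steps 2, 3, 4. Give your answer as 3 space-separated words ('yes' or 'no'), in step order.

Op 1: fork(P0) -> P1. 3 ppages; refcounts: pp0:2 pp1:2 pp2:2
Op 2: write(P1, v0, 142). refcount(pp0)=2>1 -> COPY to pp3. 4 ppages; refcounts: pp0:1 pp1:2 pp2:2 pp3:1
Op 3: write(P1, v0, 128). refcount(pp3)=1 -> write in place. 4 ppages; refcounts: pp0:1 pp1:2 pp2:2 pp3:1
Op 4: write(P1, v0, 126). refcount(pp3)=1 -> write in place. 4 ppages; refcounts: pp0:1 pp1:2 pp2:2 pp3:1
Op 5: fork(P1) -> P2. 4 ppages; refcounts: pp0:1 pp1:3 pp2:3 pp3:2
Op 6: fork(P2) -> P3. 4 ppages; refcounts: pp0:1 pp1:4 pp2:4 pp3:3
Op 7: read(P3, v1) -> 34. No state change.
Op 8: read(P2, v2) -> 31. No state change.
Op 9: read(P1, v1) -> 34. No state change.

yes no no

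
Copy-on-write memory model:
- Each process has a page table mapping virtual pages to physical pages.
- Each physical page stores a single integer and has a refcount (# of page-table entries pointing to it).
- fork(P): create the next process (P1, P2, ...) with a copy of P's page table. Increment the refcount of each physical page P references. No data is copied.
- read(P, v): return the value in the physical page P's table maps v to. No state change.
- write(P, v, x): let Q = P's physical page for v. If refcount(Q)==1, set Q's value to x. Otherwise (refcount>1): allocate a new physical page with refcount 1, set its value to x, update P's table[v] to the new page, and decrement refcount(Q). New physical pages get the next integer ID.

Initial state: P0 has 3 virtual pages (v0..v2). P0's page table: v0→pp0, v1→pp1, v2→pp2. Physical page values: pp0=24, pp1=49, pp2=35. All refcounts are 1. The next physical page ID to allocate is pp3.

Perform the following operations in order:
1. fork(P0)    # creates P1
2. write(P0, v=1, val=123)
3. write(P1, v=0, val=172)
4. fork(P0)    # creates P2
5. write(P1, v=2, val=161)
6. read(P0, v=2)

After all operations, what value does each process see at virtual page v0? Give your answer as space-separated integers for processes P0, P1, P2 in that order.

Answer: 24 172 24

Derivation:
Op 1: fork(P0) -> P1. 3 ppages; refcounts: pp0:2 pp1:2 pp2:2
Op 2: write(P0, v1, 123). refcount(pp1)=2>1 -> COPY to pp3. 4 ppages; refcounts: pp0:2 pp1:1 pp2:2 pp3:1
Op 3: write(P1, v0, 172). refcount(pp0)=2>1 -> COPY to pp4. 5 ppages; refcounts: pp0:1 pp1:1 pp2:2 pp3:1 pp4:1
Op 4: fork(P0) -> P2. 5 ppages; refcounts: pp0:2 pp1:1 pp2:3 pp3:2 pp4:1
Op 5: write(P1, v2, 161). refcount(pp2)=3>1 -> COPY to pp5. 6 ppages; refcounts: pp0:2 pp1:1 pp2:2 pp3:2 pp4:1 pp5:1
Op 6: read(P0, v2) -> 35. No state change.
P0: v0 -> pp0 = 24
P1: v0 -> pp4 = 172
P2: v0 -> pp0 = 24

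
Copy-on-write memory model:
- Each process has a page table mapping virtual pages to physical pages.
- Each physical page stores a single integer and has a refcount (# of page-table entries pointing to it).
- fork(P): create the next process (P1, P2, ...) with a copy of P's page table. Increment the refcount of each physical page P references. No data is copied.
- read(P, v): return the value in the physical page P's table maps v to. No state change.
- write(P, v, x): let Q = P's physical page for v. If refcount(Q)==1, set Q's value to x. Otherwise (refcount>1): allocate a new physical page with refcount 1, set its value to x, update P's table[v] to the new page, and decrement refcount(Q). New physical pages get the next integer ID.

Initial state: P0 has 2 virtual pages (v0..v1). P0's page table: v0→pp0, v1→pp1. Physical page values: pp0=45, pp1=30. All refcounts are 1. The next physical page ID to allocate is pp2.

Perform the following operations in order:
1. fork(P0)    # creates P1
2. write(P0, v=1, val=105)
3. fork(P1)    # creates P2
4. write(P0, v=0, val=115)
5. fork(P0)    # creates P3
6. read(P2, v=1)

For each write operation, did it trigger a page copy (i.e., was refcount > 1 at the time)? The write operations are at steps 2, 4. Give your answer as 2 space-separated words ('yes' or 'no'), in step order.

Op 1: fork(P0) -> P1. 2 ppages; refcounts: pp0:2 pp1:2
Op 2: write(P0, v1, 105). refcount(pp1)=2>1 -> COPY to pp2. 3 ppages; refcounts: pp0:2 pp1:1 pp2:1
Op 3: fork(P1) -> P2. 3 ppages; refcounts: pp0:3 pp1:2 pp2:1
Op 4: write(P0, v0, 115). refcount(pp0)=3>1 -> COPY to pp3. 4 ppages; refcounts: pp0:2 pp1:2 pp2:1 pp3:1
Op 5: fork(P0) -> P3. 4 ppages; refcounts: pp0:2 pp1:2 pp2:2 pp3:2
Op 6: read(P2, v1) -> 30. No state change.

yes yes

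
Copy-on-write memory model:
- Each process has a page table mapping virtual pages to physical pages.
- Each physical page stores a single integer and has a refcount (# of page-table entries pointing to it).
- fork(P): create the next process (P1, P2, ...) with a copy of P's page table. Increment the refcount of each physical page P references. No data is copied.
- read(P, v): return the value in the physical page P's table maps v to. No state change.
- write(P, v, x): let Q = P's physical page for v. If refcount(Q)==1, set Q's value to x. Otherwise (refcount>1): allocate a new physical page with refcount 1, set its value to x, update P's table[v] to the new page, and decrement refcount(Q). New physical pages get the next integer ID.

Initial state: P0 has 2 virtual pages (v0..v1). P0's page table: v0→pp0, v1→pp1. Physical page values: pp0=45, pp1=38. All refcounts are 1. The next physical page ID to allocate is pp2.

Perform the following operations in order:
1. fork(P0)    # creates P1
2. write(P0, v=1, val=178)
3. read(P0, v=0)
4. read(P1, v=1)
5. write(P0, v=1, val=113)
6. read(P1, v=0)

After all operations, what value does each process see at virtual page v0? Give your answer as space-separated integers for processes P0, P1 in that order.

Answer: 45 45

Derivation:
Op 1: fork(P0) -> P1. 2 ppages; refcounts: pp0:2 pp1:2
Op 2: write(P0, v1, 178). refcount(pp1)=2>1 -> COPY to pp2. 3 ppages; refcounts: pp0:2 pp1:1 pp2:1
Op 3: read(P0, v0) -> 45. No state change.
Op 4: read(P1, v1) -> 38. No state change.
Op 5: write(P0, v1, 113). refcount(pp2)=1 -> write in place. 3 ppages; refcounts: pp0:2 pp1:1 pp2:1
Op 6: read(P1, v0) -> 45. No state change.
P0: v0 -> pp0 = 45
P1: v0 -> pp0 = 45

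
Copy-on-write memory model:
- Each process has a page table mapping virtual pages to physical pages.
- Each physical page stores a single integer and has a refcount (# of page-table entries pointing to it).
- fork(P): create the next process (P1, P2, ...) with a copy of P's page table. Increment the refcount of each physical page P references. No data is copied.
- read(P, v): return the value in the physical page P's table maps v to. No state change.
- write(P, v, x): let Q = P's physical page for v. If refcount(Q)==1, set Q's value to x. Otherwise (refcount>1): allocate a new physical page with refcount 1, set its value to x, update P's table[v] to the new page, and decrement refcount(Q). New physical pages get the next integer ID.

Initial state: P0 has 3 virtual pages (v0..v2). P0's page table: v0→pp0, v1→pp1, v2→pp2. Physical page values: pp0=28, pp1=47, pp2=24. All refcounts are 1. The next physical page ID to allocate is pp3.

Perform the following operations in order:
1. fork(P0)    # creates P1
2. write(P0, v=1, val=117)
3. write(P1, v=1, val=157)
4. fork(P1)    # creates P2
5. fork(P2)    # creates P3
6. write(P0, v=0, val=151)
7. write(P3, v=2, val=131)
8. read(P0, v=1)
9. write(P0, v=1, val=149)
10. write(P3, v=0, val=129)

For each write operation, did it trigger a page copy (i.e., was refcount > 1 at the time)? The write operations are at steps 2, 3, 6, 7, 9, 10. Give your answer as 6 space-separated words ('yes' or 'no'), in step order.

Op 1: fork(P0) -> P1. 3 ppages; refcounts: pp0:2 pp1:2 pp2:2
Op 2: write(P0, v1, 117). refcount(pp1)=2>1 -> COPY to pp3. 4 ppages; refcounts: pp0:2 pp1:1 pp2:2 pp3:1
Op 3: write(P1, v1, 157). refcount(pp1)=1 -> write in place. 4 ppages; refcounts: pp0:2 pp1:1 pp2:2 pp3:1
Op 4: fork(P1) -> P2. 4 ppages; refcounts: pp0:3 pp1:2 pp2:3 pp3:1
Op 5: fork(P2) -> P3. 4 ppages; refcounts: pp0:4 pp1:3 pp2:4 pp3:1
Op 6: write(P0, v0, 151). refcount(pp0)=4>1 -> COPY to pp4. 5 ppages; refcounts: pp0:3 pp1:3 pp2:4 pp3:1 pp4:1
Op 7: write(P3, v2, 131). refcount(pp2)=4>1 -> COPY to pp5. 6 ppages; refcounts: pp0:3 pp1:3 pp2:3 pp3:1 pp4:1 pp5:1
Op 8: read(P0, v1) -> 117. No state change.
Op 9: write(P0, v1, 149). refcount(pp3)=1 -> write in place. 6 ppages; refcounts: pp0:3 pp1:3 pp2:3 pp3:1 pp4:1 pp5:1
Op 10: write(P3, v0, 129). refcount(pp0)=3>1 -> COPY to pp6. 7 ppages; refcounts: pp0:2 pp1:3 pp2:3 pp3:1 pp4:1 pp5:1 pp6:1

yes no yes yes no yes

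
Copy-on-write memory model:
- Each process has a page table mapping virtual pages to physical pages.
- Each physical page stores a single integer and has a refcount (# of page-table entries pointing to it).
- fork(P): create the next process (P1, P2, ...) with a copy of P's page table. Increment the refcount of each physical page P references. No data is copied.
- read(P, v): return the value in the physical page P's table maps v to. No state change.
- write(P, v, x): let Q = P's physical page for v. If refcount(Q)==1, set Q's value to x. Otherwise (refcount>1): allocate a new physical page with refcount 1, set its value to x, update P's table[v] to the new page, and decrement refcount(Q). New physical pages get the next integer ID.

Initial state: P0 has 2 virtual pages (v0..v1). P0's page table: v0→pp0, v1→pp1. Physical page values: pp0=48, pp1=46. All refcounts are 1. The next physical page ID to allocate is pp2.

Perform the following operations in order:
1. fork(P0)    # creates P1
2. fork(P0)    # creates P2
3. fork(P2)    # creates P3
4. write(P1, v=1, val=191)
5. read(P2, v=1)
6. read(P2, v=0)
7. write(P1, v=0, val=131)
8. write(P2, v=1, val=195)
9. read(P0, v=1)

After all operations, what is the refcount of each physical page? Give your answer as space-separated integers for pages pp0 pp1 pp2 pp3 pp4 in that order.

Answer: 3 2 1 1 1

Derivation:
Op 1: fork(P0) -> P1. 2 ppages; refcounts: pp0:2 pp1:2
Op 2: fork(P0) -> P2. 2 ppages; refcounts: pp0:3 pp1:3
Op 3: fork(P2) -> P3. 2 ppages; refcounts: pp0:4 pp1:4
Op 4: write(P1, v1, 191). refcount(pp1)=4>1 -> COPY to pp2. 3 ppages; refcounts: pp0:4 pp1:3 pp2:1
Op 5: read(P2, v1) -> 46. No state change.
Op 6: read(P2, v0) -> 48. No state change.
Op 7: write(P1, v0, 131). refcount(pp0)=4>1 -> COPY to pp3. 4 ppages; refcounts: pp0:3 pp1:3 pp2:1 pp3:1
Op 8: write(P2, v1, 195). refcount(pp1)=3>1 -> COPY to pp4. 5 ppages; refcounts: pp0:3 pp1:2 pp2:1 pp3:1 pp4:1
Op 9: read(P0, v1) -> 46. No state change.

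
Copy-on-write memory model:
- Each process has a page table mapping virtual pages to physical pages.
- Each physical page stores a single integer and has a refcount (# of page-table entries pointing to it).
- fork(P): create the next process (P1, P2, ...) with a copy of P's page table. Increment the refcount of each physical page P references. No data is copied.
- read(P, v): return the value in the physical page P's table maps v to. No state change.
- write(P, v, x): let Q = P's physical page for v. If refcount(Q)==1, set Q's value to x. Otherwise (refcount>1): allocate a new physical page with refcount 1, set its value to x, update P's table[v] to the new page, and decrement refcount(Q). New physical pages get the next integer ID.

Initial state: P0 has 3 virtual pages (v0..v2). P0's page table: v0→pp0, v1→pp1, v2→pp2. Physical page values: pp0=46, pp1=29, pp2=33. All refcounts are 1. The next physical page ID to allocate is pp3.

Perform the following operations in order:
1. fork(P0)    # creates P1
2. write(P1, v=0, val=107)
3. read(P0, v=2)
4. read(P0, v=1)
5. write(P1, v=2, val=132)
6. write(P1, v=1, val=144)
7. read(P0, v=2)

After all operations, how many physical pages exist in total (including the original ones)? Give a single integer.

Answer: 6

Derivation:
Op 1: fork(P0) -> P1. 3 ppages; refcounts: pp0:2 pp1:2 pp2:2
Op 2: write(P1, v0, 107). refcount(pp0)=2>1 -> COPY to pp3. 4 ppages; refcounts: pp0:1 pp1:2 pp2:2 pp3:1
Op 3: read(P0, v2) -> 33. No state change.
Op 4: read(P0, v1) -> 29. No state change.
Op 5: write(P1, v2, 132). refcount(pp2)=2>1 -> COPY to pp4. 5 ppages; refcounts: pp0:1 pp1:2 pp2:1 pp3:1 pp4:1
Op 6: write(P1, v1, 144). refcount(pp1)=2>1 -> COPY to pp5. 6 ppages; refcounts: pp0:1 pp1:1 pp2:1 pp3:1 pp4:1 pp5:1
Op 7: read(P0, v2) -> 33. No state change.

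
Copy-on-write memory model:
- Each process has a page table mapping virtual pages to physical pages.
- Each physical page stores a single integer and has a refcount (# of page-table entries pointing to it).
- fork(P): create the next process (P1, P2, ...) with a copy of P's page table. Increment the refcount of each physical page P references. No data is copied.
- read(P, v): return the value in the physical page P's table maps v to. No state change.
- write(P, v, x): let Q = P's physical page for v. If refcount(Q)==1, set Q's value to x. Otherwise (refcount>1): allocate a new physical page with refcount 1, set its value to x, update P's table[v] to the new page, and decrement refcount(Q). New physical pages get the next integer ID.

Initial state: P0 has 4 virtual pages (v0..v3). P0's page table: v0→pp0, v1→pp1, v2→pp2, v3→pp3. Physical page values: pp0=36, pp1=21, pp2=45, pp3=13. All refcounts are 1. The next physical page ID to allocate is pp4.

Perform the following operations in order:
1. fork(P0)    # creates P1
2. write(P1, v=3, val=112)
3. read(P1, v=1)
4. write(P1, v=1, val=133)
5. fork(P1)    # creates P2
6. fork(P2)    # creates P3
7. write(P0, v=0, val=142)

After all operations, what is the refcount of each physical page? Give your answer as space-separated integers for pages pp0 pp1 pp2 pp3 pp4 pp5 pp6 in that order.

Answer: 3 1 4 1 3 3 1

Derivation:
Op 1: fork(P0) -> P1. 4 ppages; refcounts: pp0:2 pp1:2 pp2:2 pp3:2
Op 2: write(P1, v3, 112). refcount(pp3)=2>1 -> COPY to pp4. 5 ppages; refcounts: pp0:2 pp1:2 pp2:2 pp3:1 pp4:1
Op 3: read(P1, v1) -> 21. No state change.
Op 4: write(P1, v1, 133). refcount(pp1)=2>1 -> COPY to pp5. 6 ppages; refcounts: pp0:2 pp1:1 pp2:2 pp3:1 pp4:1 pp5:1
Op 5: fork(P1) -> P2. 6 ppages; refcounts: pp0:3 pp1:1 pp2:3 pp3:1 pp4:2 pp5:2
Op 6: fork(P2) -> P3. 6 ppages; refcounts: pp0:4 pp1:1 pp2:4 pp3:1 pp4:3 pp5:3
Op 7: write(P0, v0, 142). refcount(pp0)=4>1 -> COPY to pp6. 7 ppages; refcounts: pp0:3 pp1:1 pp2:4 pp3:1 pp4:3 pp5:3 pp6:1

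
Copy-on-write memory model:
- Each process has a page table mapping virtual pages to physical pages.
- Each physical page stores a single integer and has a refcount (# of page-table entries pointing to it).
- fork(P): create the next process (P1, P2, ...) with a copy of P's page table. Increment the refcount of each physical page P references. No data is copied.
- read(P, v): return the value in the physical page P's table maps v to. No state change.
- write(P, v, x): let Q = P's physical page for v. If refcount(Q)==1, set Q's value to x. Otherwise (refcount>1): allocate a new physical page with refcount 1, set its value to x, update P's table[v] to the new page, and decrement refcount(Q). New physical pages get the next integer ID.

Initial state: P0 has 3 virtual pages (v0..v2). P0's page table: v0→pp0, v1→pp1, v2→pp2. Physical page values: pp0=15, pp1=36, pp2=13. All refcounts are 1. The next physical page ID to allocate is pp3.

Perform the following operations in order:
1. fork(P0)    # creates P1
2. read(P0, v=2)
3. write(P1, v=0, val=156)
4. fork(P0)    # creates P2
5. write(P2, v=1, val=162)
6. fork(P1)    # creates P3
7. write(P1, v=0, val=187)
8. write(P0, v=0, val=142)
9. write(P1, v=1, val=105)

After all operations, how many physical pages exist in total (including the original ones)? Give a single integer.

Answer: 8

Derivation:
Op 1: fork(P0) -> P1. 3 ppages; refcounts: pp0:2 pp1:2 pp2:2
Op 2: read(P0, v2) -> 13. No state change.
Op 3: write(P1, v0, 156). refcount(pp0)=2>1 -> COPY to pp3. 4 ppages; refcounts: pp0:1 pp1:2 pp2:2 pp3:1
Op 4: fork(P0) -> P2. 4 ppages; refcounts: pp0:2 pp1:3 pp2:3 pp3:1
Op 5: write(P2, v1, 162). refcount(pp1)=3>1 -> COPY to pp4. 5 ppages; refcounts: pp0:2 pp1:2 pp2:3 pp3:1 pp4:1
Op 6: fork(P1) -> P3. 5 ppages; refcounts: pp0:2 pp1:3 pp2:4 pp3:2 pp4:1
Op 7: write(P1, v0, 187). refcount(pp3)=2>1 -> COPY to pp5. 6 ppages; refcounts: pp0:2 pp1:3 pp2:4 pp3:1 pp4:1 pp5:1
Op 8: write(P0, v0, 142). refcount(pp0)=2>1 -> COPY to pp6. 7 ppages; refcounts: pp0:1 pp1:3 pp2:4 pp3:1 pp4:1 pp5:1 pp6:1
Op 9: write(P1, v1, 105). refcount(pp1)=3>1 -> COPY to pp7. 8 ppages; refcounts: pp0:1 pp1:2 pp2:4 pp3:1 pp4:1 pp5:1 pp6:1 pp7:1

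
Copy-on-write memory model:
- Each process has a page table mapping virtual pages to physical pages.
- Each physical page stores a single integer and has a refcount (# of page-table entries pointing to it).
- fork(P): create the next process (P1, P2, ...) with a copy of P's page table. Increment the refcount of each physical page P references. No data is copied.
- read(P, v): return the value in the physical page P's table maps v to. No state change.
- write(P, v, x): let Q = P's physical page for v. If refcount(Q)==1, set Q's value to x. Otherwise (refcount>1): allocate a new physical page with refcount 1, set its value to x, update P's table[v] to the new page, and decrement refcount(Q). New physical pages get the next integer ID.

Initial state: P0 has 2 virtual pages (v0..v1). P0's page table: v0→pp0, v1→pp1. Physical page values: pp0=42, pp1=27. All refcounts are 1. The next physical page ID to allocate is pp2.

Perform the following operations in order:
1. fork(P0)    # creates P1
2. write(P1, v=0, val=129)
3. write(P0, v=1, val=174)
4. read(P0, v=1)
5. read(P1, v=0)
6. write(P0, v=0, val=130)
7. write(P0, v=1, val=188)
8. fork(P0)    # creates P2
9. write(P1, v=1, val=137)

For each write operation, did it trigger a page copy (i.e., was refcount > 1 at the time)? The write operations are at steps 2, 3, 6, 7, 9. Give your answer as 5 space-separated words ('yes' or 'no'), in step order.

Op 1: fork(P0) -> P1. 2 ppages; refcounts: pp0:2 pp1:2
Op 2: write(P1, v0, 129). refcount(pp0)=2>1 -> COPY to pp2. 3 ppages; refcounts: pp0:1 pp1:2 pp2:1
Op 3: write(P0, v1, 174). refcount(pp1)=2>1 -> COPY to pp3. 4 ppages; refcounts: pp0:1 pp1:1 pp2:1 pp3:1
Op 4: read(P0, v1) -> 174. No state change.
Op 5: read(P1, v0) -> 129. No state change.
Op 6: write(P0, v0, 130). refcount(pp0)=1 -> write in place. 4 ppages; refcounts: pp0:1 pp1:1 pp2:1 pp3:1
Op 7: write(P0, v1, 188). refcount(pp3)=1 -> write in place. 4 ppages; refcounts: pp0:1 pp1:1 pp2:1 pp3:1
Op 8: fork(P0) -> P2. 4 ppages; refcounts: pp0:2 pp1:1 pp2:1 pp3:2
Op 9: write(P1, v1, 137). refcount(pp1)=1 -> write in place. 4 ppages; refcounts: pp0:2 pp1:1 pp2:1 pp3:2

yes yes no no no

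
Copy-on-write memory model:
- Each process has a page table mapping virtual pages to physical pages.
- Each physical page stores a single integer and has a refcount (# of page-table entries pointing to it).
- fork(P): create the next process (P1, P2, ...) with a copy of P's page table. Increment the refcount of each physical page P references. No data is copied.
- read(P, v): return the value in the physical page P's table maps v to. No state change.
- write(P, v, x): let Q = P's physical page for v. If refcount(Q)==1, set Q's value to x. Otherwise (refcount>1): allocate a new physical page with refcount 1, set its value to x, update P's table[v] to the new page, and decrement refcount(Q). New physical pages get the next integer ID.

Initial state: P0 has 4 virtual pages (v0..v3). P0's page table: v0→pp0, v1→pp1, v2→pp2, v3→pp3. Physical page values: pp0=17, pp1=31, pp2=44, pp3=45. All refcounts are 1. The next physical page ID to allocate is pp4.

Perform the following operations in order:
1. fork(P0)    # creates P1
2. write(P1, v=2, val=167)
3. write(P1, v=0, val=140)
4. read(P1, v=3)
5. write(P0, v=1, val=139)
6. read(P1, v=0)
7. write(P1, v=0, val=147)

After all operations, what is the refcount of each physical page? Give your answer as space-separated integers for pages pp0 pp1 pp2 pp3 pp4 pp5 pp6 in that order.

Answer: 1 1 1 2 1 1 1

Derivation:
Op 1: fork(P0) -> P1. 4 ppages; refcounts: pp0:2 pp1:2 pp2:2 pp3:2
Op 2: write(P1, v2, 167). refcount(pp2)=2>1 -> COPY to pp4. 5 ppages; refcounts: pp0:2 pp1:2 pp2:1 pp3:2 pp4:1
Op 3: write(P1, v0, 140). refcount(pp0)=2>1 -> COPY to pp5. 6 ppages; refcounts: pp0:1 pp1:2 pp2:1 pp3:2 pp4:1 pp5:1
Op 4: read(P1, v3) -> 45. No state change.
Op 5: write(P0, v1, 139). refcount(pp1)=2>1 -> COPY to pp6. 7 ppages; refcounts: pp0:1 pp1:1 pp2:1 pp3:2 pp4:1 pp5:1 pp6:1
Op 6: read(P1, v0) -> 140. No state change.
Op 7: write(P1, v0, 147). refcount(pp5)=1 -> write in place. 7 ppages; refcounts: pp0:1 pp1:1 pp2:1 pp3:2 pp4:1 pp5:1 pp6:1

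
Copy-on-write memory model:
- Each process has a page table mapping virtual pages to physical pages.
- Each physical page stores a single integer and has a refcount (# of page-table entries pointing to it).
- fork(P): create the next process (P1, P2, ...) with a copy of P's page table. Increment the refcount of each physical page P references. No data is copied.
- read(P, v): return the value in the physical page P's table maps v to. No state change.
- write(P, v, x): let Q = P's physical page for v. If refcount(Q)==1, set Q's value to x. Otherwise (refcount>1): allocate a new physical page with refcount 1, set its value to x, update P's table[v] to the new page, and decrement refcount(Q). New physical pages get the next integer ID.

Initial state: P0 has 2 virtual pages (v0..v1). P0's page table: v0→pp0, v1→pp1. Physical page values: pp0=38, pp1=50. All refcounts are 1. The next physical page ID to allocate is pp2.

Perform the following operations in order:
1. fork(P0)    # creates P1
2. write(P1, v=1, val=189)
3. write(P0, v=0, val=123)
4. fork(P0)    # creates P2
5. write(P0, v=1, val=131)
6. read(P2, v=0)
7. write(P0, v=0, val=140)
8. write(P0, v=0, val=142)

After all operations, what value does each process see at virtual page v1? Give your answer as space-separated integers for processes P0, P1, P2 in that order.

Answer: 131 189 50

Derivation:
Op 1: fork(P0) -> P1. 2 ppages; refcounts: pp0:2 pp1:2
Op 2: write(P1, v1, 189). refcount(pp1)=2>1 -> COPY to pp2. 3 ppages; refcounts: pp0:2 pp1:1 pp2:1
Op 3: write(P0, v0, 123). refcount(pp0)=2>1 -> COPY to pp3. 4 ppages; refcounts: pp0:1 pp1:1 pp2:1 pp3:1
Op 4: fork(P0) -> P2. 4 ppages; refcounts: pp0:1 pp1:2 pp2:1 pp3:2
Op 5: write(P0, v1, 131). refcount(pp1)=2>1 -> COPY to pp4. 5 ppages; refcounts: pp0:1 pp1:1 pp2:1 pp3:2 pp4:1
Op 6: read(P2, v0) -> 123. No state change.
Op 7: write(P0, v0, 140). refcount(pp3)=2>1 -> COPY to pp5. 6 ppages; refcounts: pp0:1 pp1:1 pp2:1 pp3:1 pp4:1 pp5:1
Op 8: write(P0, v0, 142). refcount(pp5)=1 -> write in place. 6 ppages; refcounts: pp0:1 pp1:1 pp2:1 pp3:1 pp4:1 pp5:1
P0: v1 -> pp4 = 131
P1: v1 -> pp2 = 189
P2: v1 -> pp1 = 50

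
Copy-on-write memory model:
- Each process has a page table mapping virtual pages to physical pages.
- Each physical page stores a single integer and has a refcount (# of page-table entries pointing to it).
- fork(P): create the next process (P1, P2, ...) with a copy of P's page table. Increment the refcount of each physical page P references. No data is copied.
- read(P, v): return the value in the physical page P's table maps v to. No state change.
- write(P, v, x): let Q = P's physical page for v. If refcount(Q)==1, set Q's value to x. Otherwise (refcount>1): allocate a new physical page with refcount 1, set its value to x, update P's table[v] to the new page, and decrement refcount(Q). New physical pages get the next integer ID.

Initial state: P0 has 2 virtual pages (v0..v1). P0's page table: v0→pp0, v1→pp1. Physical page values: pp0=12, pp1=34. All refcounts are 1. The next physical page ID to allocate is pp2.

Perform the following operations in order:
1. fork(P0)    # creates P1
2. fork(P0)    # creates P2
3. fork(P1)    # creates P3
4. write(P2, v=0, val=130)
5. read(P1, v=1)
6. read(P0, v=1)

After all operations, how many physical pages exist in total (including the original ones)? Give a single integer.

Answer: 3

Derivation:
Op 1: fork(P0) -> P1. 2 ppages; refcounts: pp0:2 pp1:2
Op 2: fork(P0) -> P2. 2 ppages; refcounts: pp0:3 pp1:3
Op 3: fork(P1) -> P3. 2 ppages; refcounts: pp0:4 pp1:4
Op 4: write(P2, v0, 130). refcount(pp0)=4>1 -> COPY to pp2. 3 ppages; refcounts: pp0:3 pp1:4 pp2:1
Op 5: read(P1, v1) -> 34. No state change.
Op 6: read(P0, v1) -> 34. No state change.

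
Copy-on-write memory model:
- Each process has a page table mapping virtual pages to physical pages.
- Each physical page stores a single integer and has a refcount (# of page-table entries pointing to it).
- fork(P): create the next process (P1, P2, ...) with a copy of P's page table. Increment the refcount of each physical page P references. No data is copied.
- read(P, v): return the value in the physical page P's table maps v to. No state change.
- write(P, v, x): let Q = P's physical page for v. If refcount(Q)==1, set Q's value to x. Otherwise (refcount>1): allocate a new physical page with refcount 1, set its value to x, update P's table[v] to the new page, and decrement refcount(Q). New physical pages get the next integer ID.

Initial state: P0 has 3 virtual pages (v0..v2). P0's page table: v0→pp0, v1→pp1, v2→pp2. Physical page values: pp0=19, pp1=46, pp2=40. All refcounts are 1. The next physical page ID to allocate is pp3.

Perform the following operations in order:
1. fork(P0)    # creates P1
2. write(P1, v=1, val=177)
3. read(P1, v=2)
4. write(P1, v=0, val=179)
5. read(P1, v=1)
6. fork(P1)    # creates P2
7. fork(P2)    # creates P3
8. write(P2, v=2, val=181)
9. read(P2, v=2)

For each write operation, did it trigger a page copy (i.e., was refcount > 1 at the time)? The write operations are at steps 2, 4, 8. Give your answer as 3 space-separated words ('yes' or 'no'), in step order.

Op 1: fork(P0) -> P1. 3 ppages; refcounts: pp0:2 pp1:2 pp2:2
Op 2: write(P1, v1, 177). refcount(pp1)=2>1 -> COPY to pp3. 4 ppages; refcounts: pp0:2 pp1:1 pp2:2 pp3:1
Op 3: read(P1, v2) -> 40. No state change.
Op 4: write(P1, v0, 179). refcount(pp0)=2>1 -> COPY to pp4. 5 ppages; refcounts: pp0:1 pp1:1 pp2:2 pp3:1 pp4:1
Op 5: read(P1, v1) -> 177. No state change.
Op 6: fork(P1) -> P2. 5 ppages; refcounts: pp0:1 pp1:1 pp2:3 pp3:2 pp4:2
Op 7: fork(P2) -> P3. 5 ppages; refcounts: pp0:1 pp1:1 pp2:4 pp3:3 pp4:3
Op 8: write(P2, v2, 181). refcount(pp2)=4>1 -> COPY to pp5. 6 ppages; refcounts: pp0:1 pp1:1 pp2:3 pp3:3 pp4:3 pp5:1
Op 9: read(P2, v2) -> 181. No state change.

yes yes yes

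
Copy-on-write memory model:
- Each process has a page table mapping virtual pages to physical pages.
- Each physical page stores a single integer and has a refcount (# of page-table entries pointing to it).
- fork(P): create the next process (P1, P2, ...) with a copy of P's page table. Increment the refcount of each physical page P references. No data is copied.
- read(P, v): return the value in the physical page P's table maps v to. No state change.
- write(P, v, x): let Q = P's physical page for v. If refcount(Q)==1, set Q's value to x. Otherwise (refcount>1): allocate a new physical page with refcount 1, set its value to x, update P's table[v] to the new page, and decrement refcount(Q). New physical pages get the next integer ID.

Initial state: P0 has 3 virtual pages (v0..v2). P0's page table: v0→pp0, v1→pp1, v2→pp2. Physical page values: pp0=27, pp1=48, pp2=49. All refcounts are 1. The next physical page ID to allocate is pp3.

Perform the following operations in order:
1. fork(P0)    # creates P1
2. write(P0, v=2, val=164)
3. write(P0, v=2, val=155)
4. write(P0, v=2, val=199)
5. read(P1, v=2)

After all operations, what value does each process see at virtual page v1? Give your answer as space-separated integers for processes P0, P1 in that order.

Op 1: fork(P0) -> P1. 3 ppages; refcounts: pp0:2 pp1:2 pp2:2
Op 2: write(P0, v2, 164). refcount(pp2)=2>1 -> COPY to pp3. 4 ppages; refcounts: pp0:2 pp1:2 pp2:1 pp3:1
Op 3: write(P0, v2, 155). refcount(pp3)=1 -> write in place. 4 ppages; refcounts: pp0:2 pp1:2 pp2:1 pp3:1
Op 4: write(P0, v2, 199). refcount(pp3)=1 -> write in place. 4 ppages; refcounts: pp0:2 pp1:2 pp2:1 pp3:1
Op 5: read(P1, v2) -> 49. No state change.
P0: v1 -> pp1 = 48
P1: v1 -> pp1 = 48

Answer: 48 48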